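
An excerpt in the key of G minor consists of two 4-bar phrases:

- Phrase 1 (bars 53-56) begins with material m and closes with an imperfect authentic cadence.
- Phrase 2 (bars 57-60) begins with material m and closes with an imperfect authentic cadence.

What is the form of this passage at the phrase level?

repeated phrase

Both phrases have the same opening (m) and the same cadence (imperfect authentic cadence): the second is a restatement, not a consequent, so this is a repeated phrase rather than a period.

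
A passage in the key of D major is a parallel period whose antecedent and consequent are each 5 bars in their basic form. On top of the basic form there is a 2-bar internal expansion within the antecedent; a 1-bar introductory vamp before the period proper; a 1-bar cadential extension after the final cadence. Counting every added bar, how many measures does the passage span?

14 measures

Basic parallel period: 5 + 5 = 10 bars.
10 (basic form) + 2 (internal expansion) + 1 (introduction) + 1 (cadential extension) = 14.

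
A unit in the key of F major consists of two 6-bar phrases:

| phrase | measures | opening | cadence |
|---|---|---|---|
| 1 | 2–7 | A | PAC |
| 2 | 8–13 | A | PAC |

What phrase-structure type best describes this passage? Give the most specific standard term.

repeated phrase

Both phrases have the same opening (A) and the same cadence (perfect authentic cadence): the second is a restatement, not a consequent, so this is a repeated phrase rather than a period.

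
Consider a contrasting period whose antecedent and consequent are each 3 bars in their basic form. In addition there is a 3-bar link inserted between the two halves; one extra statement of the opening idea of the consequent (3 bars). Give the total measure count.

12 measures

Basic contrasting period: 3 + 3 = 6 bars.
6 (basic form) + 3 (link) + 3 (extra statement) = 12.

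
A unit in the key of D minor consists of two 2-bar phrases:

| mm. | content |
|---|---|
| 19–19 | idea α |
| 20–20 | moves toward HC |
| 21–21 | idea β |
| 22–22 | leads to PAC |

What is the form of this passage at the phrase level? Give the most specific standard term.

contrasting period

Phrase 1 ends with a half cadence (weaker) and phrase 2 with a perfect authentic cadence (stronger): antecedent + consequent = a period.
The two phrases open with different material (α / β), so the period is contrasting.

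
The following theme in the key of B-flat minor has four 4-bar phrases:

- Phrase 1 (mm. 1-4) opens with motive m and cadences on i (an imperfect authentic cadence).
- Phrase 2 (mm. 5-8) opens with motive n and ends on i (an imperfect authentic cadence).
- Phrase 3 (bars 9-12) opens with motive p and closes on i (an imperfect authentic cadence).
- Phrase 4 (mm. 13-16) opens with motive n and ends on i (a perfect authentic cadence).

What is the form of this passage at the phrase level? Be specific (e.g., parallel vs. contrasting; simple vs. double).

contrasting double period

Four phrases in two halves: the first half (mm. 1-8) ends with an imperfect authentic cadence, the second (mm. 9–16) with a perfect authentic cadence — a large antecedent–consequent pair, i.e. a double period.
Phrase 3 begins with different material from phrase 1, making it contrasting.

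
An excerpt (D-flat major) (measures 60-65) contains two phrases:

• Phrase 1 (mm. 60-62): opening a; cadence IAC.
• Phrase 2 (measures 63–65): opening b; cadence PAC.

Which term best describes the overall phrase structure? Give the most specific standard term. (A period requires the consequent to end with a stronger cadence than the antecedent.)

Phrase 1 ends with an imperfect authentic cadence (weaker) and phrase 2 with a perfect authentic cadence (stronger): antecedent + consequent = a period.
The two phrases open with different material (a / b), so the period is contrasting.

contrasting period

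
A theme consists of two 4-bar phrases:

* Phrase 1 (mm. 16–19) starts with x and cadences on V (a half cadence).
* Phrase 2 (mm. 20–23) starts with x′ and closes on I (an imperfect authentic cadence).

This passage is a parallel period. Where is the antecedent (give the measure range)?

The antecedent is the phrase ending with the weaker cadence (half cadence, phrase 1) and the consequent the one ending more conclusively (imperfect authentic cadence, phrase 2); the antecedent is mm. 16–19.

measures 16–19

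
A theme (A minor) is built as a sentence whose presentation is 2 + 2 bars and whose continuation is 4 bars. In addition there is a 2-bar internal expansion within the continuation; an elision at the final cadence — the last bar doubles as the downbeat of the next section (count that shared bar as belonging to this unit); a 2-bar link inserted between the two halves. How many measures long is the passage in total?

Basic sentence: 2 + 2 + 4 = 8 bars.
8 (basic form) + 2 (internal expansion) + 2 (link) = 12.
The elision shares a bar with the next section but does not change this unit's count.

12 measures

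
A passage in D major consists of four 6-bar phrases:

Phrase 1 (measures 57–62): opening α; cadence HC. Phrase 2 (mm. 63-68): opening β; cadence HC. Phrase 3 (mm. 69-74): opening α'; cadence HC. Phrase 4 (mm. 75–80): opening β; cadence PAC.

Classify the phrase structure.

parallel double period

Four phrases in two halves: the first half (mm. 57–68) ends with a half cadence, the second (mm. 69–80) with a perfect authentic cadence — a large antecedent–consequent pair, i.e. a double period.
Phrase 3 begins with the same material as phrase 1, making it parallel.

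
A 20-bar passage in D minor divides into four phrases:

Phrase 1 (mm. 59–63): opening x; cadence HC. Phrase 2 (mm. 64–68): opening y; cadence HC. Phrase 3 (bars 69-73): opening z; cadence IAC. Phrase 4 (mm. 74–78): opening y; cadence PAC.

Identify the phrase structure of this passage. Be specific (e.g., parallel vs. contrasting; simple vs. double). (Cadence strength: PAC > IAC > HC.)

Four phrases in two halves: the first half (measures 59-68) ends with a half cadence, the second (bars 69–78) with a perfect authentic cadence — a large antecedent–consequent pair, i.e. a double period.
Phrase 3 begins with different material from phrase 1, making it contrasting.

contrasting double period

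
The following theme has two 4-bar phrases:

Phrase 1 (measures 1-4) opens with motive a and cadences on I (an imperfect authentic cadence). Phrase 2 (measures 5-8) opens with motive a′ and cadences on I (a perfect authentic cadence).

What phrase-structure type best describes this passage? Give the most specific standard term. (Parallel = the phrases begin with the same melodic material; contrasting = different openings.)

parallel period

Phrase 1 ends with an imperfect authentic cadence (weaker) and phrase 2 with a perfect authentic cadence (stronger): antecedent + consequent = a period.
The two phrases open with the same material (a / a′), so the period is parallel.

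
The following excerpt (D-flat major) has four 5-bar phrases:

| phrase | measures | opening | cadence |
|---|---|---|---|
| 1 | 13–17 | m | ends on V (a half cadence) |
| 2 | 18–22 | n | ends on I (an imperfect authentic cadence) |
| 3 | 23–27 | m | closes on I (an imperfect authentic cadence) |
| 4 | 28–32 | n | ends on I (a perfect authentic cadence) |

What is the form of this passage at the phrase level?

parallel double period

Four phrases in two halves: the first half (mm. 13–22) ends with an imperfect authentic cadence, the second (mm. 23–32) with a perfect authentic cadence — a large antecedent–consequent pair, i.e. a double period.
Phrase 3 begins with the same material as phrase 1, making it parallel.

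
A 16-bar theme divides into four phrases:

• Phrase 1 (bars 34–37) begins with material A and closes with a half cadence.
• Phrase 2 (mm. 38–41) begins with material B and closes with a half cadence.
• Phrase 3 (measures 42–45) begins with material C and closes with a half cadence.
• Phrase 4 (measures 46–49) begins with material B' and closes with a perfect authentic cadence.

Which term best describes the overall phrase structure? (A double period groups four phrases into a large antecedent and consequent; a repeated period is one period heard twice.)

contrasting double period

Four phrases in two halves: the first half (bars 34–41) ends with a half cadence, the second (bars 42-49) with a perfect authentic cadence — a large antecedent–consequent pair, i.e. a double period.
Phrase 3 begins with different material from phrase 1, making it contrasting.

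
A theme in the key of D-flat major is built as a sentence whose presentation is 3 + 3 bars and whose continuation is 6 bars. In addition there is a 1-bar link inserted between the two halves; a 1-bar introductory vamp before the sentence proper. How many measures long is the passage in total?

14 measures

Basic sentence: 3 + 3 + 6 = 12 bars.
12 (basic form) + 1 (link) + 1 (introduction) = 14.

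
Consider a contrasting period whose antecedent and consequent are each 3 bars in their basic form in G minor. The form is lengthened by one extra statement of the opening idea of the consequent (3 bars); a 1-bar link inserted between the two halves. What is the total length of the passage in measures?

Basic contrasting period: 3 + 3 = 6 bars.
6 (basic form) + 3 (extra statement) + 1 (link) = 10.

10 measures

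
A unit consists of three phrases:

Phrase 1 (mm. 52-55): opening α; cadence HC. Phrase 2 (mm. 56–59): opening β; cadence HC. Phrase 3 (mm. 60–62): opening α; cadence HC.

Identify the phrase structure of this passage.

The final phrase closes with a half cadence, which is not stronger than the preceding half cadence; the 3 phrases lack an overall antecedent–consequent design and so form a phrase group.

phrase group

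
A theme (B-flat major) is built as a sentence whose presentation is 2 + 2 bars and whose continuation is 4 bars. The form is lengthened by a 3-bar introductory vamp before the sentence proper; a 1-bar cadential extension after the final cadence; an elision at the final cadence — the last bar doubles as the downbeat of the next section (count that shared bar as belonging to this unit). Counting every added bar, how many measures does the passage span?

12 measures

Basic sentence: 2 + 2 + 4 = 8 bars.
8 (basic form) + 3 (introduction) + 1 (cadential extension) = 12.
The elision shares a bar with the next section but does not change this unit's count.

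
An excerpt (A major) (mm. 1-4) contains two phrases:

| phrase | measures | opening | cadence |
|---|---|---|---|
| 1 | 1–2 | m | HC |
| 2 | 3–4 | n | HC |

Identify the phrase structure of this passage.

phrase group

The second phrase closes with a half cadence, which is not stronger than the first phrase's half cadence; without a weak→strong cadential pair there is no antecedent–consequent relationship, so this is a phrase group rather than a period.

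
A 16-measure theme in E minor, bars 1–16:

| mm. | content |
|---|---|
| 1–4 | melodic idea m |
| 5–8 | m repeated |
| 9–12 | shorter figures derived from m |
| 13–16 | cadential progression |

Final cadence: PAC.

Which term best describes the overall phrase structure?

Basic idea (mm. 1-4) + its repetition (mm. 5–8) form the presentation; fragmentation and cadence (bars 9–16) form the continuation — the 16-bar whole is a sentence.

sentence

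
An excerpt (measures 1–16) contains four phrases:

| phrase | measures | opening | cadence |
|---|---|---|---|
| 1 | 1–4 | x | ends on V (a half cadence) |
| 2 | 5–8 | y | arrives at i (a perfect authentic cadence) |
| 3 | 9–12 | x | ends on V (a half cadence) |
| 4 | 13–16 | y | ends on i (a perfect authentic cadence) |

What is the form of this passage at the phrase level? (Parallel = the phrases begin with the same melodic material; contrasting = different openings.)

repeated period

The cadence pattern HC–PAC–HC–PAC is weak–strong twice, and phrases 3–4 restate phrases 1–2: a period heard twice, not a double period (which would end weakly at phrase 2).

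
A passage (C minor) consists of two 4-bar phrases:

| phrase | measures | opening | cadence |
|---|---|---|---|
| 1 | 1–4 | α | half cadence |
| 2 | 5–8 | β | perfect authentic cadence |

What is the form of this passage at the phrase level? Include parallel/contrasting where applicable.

contrasting period

Phrase 1 ends with a half cadence (weaker) and phrase 2 with a perfect authentic cadence (stronger): antecedent + consequent = a period.
The two phrases open with different material (α / β), so the period is contrasting.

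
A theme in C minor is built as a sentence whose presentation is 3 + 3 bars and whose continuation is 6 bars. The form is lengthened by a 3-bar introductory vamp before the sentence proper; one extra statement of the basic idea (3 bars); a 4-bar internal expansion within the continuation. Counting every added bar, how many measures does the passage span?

Basic sentence: 3 + 3 + 6 = 12 bars.
12 (basic form) + 3 (introduction) + 3 (extra statement) + 4 (internal expansion) = 22.

22 measures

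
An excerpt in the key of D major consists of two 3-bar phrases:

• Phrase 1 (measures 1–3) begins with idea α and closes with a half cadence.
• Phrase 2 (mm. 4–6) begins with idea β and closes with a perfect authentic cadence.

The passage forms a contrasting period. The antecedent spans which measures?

The antecedent is the phrase ending with the weaker cadence (half cadence, phrase 1) and the consequent the one ending more conclusively (perfect authentic cadence, phrase 2); the antecedent is measures 1–3.

measures 1–3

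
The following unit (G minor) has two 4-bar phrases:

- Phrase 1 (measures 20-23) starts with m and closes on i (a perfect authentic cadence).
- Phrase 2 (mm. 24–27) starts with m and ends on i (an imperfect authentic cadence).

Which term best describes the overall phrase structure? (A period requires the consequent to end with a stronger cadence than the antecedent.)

phrase group

The second phrase closes with an imperfect authentic cadence, which is not stronger than the first phrase's perfect authentic cadence; without a weak→strong cadential pair there is no antecedent–consequent relationship, so this is a phrase group rather than a period.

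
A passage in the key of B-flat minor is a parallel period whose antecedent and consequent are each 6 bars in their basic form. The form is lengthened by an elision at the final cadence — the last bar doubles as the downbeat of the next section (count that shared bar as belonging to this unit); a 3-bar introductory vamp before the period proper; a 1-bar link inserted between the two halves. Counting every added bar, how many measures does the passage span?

Basic parallel period: 6 + 6 = 12 bars.
12 (basic form) + 3 (introduction) + 1 (link) = 16.
The elision shares a bar with the next section but does not change this unit's count.

16 measures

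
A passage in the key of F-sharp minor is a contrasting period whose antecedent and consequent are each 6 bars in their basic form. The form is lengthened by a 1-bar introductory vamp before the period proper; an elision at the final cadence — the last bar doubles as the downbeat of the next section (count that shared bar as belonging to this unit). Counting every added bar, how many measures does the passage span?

13 measures

Basic contrasting period: 6 + 6 = 12 bars.
12 (basic form) + 1 (introduction) = 13.
The elision shares a bar with the next section but does not change this unit's count.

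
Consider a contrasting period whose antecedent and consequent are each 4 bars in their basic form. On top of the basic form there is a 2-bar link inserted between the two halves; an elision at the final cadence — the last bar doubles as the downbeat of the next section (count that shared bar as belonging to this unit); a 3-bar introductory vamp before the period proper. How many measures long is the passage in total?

13 measures

Basic contrasting period: 4 + 4 = 8 bars.
8 (basic form) + 2 (link) + 3 (introduction) = 13.
The elision shares a bar with the next section but does not change this unit's count.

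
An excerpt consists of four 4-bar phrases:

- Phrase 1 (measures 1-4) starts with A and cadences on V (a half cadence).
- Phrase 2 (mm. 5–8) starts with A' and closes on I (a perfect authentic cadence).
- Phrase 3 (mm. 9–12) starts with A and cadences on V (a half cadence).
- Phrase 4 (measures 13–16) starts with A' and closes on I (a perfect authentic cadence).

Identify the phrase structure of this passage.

repeated period

The cadence pattern HC–PAC–HC–PAC is weak–strong twice, and phrases 3–4 restate phrases 1–2: a period heard twice, not a double period (which would end weakly at phrase 2).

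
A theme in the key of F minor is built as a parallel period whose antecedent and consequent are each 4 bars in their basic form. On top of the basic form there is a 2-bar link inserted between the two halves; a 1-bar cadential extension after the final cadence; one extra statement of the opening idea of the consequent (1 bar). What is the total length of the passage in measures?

12 measures

Basic parallel period: 4 + 4 = 8 bars.
8 (basic form) + 2 (link) + 1 (cadential extension) + 1 (extra statement) = 12.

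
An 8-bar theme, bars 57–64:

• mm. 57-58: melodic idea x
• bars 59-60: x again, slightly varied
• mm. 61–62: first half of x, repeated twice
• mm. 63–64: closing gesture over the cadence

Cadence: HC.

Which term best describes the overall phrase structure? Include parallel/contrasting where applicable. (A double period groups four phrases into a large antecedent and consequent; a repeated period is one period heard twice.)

sentence

Basic idea (mm. 57-58) + its repetition (mm. 59-60) form the presentation; fragmentation and cadence (measures 61-64) form the continuation — the 8-bar whole is a sentence.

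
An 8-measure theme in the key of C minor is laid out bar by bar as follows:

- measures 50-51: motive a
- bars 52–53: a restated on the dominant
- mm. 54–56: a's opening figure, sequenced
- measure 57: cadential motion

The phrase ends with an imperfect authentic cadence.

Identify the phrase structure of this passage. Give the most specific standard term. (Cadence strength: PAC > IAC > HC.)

sentence

Basic idea (mm. 50–51) + its repetition (mm. 52–53) form the presentation; fragmentation and cadence (bars 54–57) form the continuation — the 8-bar whole is a sentence.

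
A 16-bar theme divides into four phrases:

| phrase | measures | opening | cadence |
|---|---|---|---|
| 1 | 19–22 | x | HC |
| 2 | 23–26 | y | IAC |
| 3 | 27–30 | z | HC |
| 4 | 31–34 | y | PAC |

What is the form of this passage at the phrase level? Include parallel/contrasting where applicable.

Four phrases in two halves: the first half (mm. 19–26) ends with an imperfect authentic cadence, the second (measures 27–34) with a perfect authentic cadence — a large antecedent–consequent pair, i.e. a double period.
Phrase 3 begins with different material from phrase 1, making it contrasting.

contrasting double period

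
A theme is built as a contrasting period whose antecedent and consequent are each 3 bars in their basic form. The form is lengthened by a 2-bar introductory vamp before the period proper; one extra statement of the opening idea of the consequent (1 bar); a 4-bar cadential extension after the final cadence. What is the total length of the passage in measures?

13 measures

Basic contrasting period: 3 + 3 = 6 bars.
6 (basic form) + 2 (introduction) + 1 (extra statement) + 4 (cadential extension) = 13.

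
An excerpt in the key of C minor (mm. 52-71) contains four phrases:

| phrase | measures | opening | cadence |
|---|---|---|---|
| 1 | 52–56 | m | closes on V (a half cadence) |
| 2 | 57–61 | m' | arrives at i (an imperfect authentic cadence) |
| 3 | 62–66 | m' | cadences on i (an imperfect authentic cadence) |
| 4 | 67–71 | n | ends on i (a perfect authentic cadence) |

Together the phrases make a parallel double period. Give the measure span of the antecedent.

measures 52–61

In a double period the first pair of phrases (ending imperfect authentic cadence) is the large antecedent and the second pair (ending perfect authentic cadence) is the large consequent; the antecedent is measures 52–61.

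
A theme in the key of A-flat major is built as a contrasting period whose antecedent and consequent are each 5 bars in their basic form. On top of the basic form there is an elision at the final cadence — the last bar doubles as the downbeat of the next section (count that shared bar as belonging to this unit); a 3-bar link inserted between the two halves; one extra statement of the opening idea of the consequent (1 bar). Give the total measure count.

Basic contrasting period: 5 + 5 = 10 bars.
10 (basic form) + 3 (link) + 1 (extra statement) = 14.
The elision shares a bar with the next section but does not change this unit's count.

14 measures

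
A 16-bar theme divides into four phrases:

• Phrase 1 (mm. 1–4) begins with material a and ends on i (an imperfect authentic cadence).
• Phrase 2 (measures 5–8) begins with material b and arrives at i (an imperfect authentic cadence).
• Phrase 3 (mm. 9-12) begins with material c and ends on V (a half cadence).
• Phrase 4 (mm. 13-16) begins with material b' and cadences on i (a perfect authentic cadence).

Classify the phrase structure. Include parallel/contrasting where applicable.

Four phrases in two halves: the first half (bars 1–8) ends with an imperfect authentic cadence, the second (bars 9–16) with a perfect authentic cadence — a large antecedent–consequent pair, i.e. a double period.
Phrase 3 begins with different material from phrase 1, making it contrasting.

contrasting double period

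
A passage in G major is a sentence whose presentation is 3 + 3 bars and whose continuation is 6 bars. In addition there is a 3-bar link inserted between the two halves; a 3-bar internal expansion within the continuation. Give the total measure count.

18 measures

Basic sentence: 3 + 3 + 6 = 12 bars.
12 (basic form) + 3 (link) + 3 (internal expansion) = 18.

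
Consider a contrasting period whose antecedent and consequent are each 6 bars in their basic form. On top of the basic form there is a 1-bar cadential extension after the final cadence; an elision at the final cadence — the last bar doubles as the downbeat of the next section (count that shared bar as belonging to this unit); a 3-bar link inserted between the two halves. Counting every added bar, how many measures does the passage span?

Basic contrasting period: 6 + 6 = 12 bars.
12 (basic form) + 1 (cadential extension) + 3 (link) = 16.
The elision shares a bar with the next section but does not change this unit's count.

16 measures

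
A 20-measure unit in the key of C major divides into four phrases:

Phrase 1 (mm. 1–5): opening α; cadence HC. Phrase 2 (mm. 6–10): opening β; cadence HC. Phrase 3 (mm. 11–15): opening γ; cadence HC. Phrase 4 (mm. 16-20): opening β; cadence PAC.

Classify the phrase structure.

Four phrases in two halves: the first half (mm. 1–10) ends with a half cadence, the second (bars 11–20) with a perfect authentic cadence — a large antecedent–consequent pair, i.e. a double period.
Phrase 3 begins with different material from phrase 1, making it contrasting.

contrasting double period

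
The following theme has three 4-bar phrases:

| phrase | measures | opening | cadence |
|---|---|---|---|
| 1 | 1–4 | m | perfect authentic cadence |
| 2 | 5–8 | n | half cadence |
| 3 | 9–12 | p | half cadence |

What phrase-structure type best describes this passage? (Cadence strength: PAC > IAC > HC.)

phrase group

The final phrase closes with a half cadence, which is not stronger than the preceding half cadence; the 3 phrases lack an overall antecedent–consequent design and so form a phrase group.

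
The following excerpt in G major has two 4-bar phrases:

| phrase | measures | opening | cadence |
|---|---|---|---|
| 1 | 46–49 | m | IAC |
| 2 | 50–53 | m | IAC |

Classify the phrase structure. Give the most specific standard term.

repeated phrase

Both phrases have the same opening (m) and the same cadence (imperfect authentic cadence): the second is a restatement, not a consequent, so this is a repeated phrase rather than a period.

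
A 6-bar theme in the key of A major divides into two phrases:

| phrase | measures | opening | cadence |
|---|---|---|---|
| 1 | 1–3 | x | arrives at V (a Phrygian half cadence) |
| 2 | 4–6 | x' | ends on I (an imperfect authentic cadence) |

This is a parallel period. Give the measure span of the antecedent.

measures 1–3

The phrase ending with the weaker cadence (Phrygian half cadence) is the antecedent; the one ending more conclusively (imperfect authentic cadence) is the consequent. The antecedent is measures 1–3.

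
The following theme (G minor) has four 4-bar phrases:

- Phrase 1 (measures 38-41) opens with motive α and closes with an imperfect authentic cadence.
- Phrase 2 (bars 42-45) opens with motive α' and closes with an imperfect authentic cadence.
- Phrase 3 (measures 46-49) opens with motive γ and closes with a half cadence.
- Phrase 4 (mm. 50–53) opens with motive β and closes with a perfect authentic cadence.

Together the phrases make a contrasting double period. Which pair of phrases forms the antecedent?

In a double period the first pair of phrases (ending imperfect authentic cadence) is the large antecedent and the second pair (ending perfect authentic cadence) is the large consequent; the antecedent is phrases 1 and 2.

phrases 1 and 2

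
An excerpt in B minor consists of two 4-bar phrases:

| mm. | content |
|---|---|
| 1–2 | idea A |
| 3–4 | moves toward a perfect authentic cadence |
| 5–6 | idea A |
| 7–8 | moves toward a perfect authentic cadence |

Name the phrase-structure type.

repeated phrase

Both phrases have the same opening (A) and the same cadence (perfect authentic cadence): the second is a restatement, not a consequent, so this is a repeated phrase rather than a period.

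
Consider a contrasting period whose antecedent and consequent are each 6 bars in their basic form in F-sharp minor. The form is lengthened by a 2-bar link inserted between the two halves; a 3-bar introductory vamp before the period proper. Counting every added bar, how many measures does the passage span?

Basic contrasting period: 6 + 6 = 12 bars.
12 (basic form) + 2 (link) + 3 (introduction) = 17.

17 measures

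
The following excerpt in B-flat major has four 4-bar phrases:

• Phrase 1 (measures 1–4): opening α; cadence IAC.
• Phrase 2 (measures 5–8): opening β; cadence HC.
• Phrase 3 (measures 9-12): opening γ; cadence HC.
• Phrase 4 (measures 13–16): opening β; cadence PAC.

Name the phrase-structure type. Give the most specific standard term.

Four phrases in two halves: the first half (mm. 1–8) ends with a half cadence, the second (measures 9–16) with a perfect authentic cadence — a large antecedent–consequent pair, i.e. a double period.
Phrase 3 begins with different material from phrase 1, making it contrasting.

contrasting double period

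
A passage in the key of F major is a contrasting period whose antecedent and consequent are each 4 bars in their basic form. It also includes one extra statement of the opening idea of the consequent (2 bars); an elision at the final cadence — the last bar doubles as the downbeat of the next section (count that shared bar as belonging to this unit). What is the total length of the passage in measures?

Basic contrasting period: 4 + 4 = 8 bars.
8 (basic form) + 2 (extra statement) = 10.
The elision shares a bar with the next section but does not change this unit's count.

10 measures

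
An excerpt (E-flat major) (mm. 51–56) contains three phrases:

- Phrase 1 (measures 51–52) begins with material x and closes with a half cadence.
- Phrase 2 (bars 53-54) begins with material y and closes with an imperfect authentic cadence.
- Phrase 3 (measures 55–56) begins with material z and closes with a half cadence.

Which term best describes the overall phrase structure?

phrase group

The final phrase closes with a half cadence, which is not stronger than the preceding imperfect authentic cadence; the 3 phrases lack an overall antecedent–consequent design and so form a phrase group.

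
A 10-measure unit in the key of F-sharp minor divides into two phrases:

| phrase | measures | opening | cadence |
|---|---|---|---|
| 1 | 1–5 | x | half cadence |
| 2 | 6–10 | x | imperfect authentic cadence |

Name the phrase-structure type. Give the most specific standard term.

parallel period

Phrase 1 ends with a half cadence (weaker) and phrase 2 with an imperfect authentic cadence (stronger): antecedent + consequent = a period.
The two phrases open with the same material (x / x), so the period is parallel.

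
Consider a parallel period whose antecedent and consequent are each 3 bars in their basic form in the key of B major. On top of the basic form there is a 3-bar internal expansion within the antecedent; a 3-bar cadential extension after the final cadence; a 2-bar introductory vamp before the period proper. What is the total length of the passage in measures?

14 measures

Basic parallel period: 3 + 3 = 6 bars.
6 (basic form) + 3 (internal expansion) + 3 (cadential extension) + 2 (introduction) = 14.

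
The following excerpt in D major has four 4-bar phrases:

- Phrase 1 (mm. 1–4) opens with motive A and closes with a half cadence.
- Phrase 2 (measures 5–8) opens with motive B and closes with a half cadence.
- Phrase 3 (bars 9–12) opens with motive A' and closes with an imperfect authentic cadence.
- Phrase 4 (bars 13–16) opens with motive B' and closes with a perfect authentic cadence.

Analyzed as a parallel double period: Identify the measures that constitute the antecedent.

In a double period the four phrases pair into a large antecedent (phrases 1–2, ending half cadence) and a large consequent (phrases 3–4, ending perfect authentic cadence). The antecedent spans measures 1–8.

measures 1–8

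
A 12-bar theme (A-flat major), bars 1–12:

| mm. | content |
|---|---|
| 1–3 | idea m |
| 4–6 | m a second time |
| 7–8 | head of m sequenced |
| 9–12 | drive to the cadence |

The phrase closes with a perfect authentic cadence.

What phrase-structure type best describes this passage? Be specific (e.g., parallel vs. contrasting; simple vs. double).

Basic idea (measures 1-3) + its repetition (mm. 4–6) form the presentation; fragmentation and cadence (bars 7–12) form the continuation — the 12-bar whole is a sentence.

sentence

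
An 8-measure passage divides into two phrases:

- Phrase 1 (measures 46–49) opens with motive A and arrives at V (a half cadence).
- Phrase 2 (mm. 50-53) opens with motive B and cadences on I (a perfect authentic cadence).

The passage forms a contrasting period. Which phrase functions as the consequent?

phrase 2

The phrase ending with the weaker cadence (half cadence) is the antecedent; the one ending more conclusively (perfect authentic cadence) is the consequent. The consequent is phrase 2.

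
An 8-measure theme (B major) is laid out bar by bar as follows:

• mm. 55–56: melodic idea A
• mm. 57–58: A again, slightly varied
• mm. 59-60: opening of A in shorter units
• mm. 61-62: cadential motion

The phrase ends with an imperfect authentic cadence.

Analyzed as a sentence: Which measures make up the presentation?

measures 55–58

The presentation of a sentence is the basic idea (mm. 55-56) plus its repetition (mm. 57–58); the presentation is therefore mm. 55-58.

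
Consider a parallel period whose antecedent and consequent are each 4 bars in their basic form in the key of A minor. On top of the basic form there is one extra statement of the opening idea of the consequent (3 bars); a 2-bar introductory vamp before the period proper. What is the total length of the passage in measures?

Basic parallel period: 4 + 4 = 8 bars.
8 (basic form) + 3 (extra statement) + 2 (introduction) = 13.

13 measures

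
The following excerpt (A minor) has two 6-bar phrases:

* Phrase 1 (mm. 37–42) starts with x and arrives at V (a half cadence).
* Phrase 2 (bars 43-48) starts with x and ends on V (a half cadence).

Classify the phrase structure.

repeated phrase

Both phrases have the same opening (x) and the same cadence (half cadence): the second is a restatement, not a consequent, so this is a repeated phrase rather than a period.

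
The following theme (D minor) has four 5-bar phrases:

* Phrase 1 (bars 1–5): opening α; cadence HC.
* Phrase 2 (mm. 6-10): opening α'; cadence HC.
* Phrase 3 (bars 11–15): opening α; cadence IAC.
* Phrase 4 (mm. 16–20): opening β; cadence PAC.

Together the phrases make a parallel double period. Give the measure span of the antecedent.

measures 1–10

In a double period the first pair of phrases (ending half cadence) is the large antecedent and the second pair (ending perfect authentic cadence) is the large consequent; the antecedent is measures 1–10.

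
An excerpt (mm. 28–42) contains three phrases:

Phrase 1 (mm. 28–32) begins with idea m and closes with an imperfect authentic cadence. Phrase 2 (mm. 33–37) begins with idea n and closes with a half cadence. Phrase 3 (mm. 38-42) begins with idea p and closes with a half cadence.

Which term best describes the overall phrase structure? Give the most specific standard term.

The final phrase closes with a half cadence, which is not stronger than the preceding half cadence; the 3 phrases lack an overall antecedent–consequent design and so form a phrase group.

phrase group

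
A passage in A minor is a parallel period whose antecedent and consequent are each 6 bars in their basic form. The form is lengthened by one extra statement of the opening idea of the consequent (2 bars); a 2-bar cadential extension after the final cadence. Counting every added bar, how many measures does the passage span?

Basic parallel period: 6 + 6 = 12 bars.
12 (basic form) + 2 (extra statement) + 2 (cadential extension) = 16.

16 measures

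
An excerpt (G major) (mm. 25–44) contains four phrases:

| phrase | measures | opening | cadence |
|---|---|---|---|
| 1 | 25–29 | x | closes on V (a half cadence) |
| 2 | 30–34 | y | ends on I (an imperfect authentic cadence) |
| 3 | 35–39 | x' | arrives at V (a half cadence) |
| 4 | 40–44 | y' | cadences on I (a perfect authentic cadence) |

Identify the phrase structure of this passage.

Four phrases in two halves: the first half (measures 25–34) ends with an imperfect authentic cadence, the second (mm. 35–44) with a perfect authentic cadence — a large antecedent–consequent pair, i.e. a double period.
Phrase 3 begins with the same material as phrase 1, making it parallel.

parallel double period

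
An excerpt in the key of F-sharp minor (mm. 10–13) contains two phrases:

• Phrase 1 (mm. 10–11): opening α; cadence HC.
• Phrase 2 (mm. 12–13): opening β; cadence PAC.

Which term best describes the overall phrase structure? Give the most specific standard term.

contrasting period

Phrase 1 ends with a half cadence (weaker) and phrase 2 with a perfect authentic cadence (stronger): antecedent + consequent = a period.
The two phrases open with different material (α / β), so the period is contrasting.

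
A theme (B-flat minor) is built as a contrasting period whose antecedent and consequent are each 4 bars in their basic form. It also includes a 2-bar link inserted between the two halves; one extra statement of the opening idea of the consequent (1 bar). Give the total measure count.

Basic contrasting period: 4 + 4 = 8 bars.
8 (basic form) + 2 (link) + 1 (extra statement) = 11.

11 measures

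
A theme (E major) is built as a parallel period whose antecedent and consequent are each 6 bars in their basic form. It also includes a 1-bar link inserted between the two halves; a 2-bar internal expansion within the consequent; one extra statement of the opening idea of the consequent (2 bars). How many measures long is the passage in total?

17 measures

Basic parallel period: 6 + 6 = 12 bars.
12 (basic form) + 1 (link) + 2 (internal expansion) + 2 (extra statement) = 17.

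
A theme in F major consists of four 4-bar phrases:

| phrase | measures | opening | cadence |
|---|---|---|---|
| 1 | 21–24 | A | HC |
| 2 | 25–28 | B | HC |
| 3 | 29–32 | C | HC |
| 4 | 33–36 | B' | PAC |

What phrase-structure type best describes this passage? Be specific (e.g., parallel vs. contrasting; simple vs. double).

Four phrases in two halves: the first half (bars 21-28) ends with a half cadence, the second (mm. 29–36) with a perfect authentic cadence — a large antecedent–consequent pair, i.e. a double period.
Phrase 3 begins with different material from phrase 1, making it contrasting.

contrasting double period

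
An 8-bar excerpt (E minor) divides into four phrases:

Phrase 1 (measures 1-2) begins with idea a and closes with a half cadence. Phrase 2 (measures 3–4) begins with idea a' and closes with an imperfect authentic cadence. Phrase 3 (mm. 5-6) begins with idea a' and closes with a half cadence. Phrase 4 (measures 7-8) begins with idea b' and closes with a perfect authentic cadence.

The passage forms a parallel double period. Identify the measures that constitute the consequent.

In a double period the four phrases pair into a large antecedent (phrases 1–2, ending imperfect authentic cadence) and a large consequent (phrases 3–4, ending perfect authentic cadence). The consequent spans mm. 5–8.

measures 5–8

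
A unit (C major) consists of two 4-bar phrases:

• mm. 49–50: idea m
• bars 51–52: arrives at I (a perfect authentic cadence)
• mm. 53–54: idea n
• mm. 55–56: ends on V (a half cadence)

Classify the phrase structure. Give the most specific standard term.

phrase group

The second phrase closes with a half cadence, which is not stronger than the first phrase's perfect authentic cadence; without a weak→strong cadential pair there is no antecedent–consequent relationship, so this is a phrase group rather than a period.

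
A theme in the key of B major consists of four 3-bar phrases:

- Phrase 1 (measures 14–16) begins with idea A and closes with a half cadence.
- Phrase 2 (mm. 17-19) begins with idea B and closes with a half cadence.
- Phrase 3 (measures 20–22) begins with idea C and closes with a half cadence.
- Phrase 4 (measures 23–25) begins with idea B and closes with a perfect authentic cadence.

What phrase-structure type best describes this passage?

Four phrases in two halves: the first half (bars 14–19) ends with a half cadence, the second (mm. 20–25) with a perfect authentic cadence — a large antecedent–consequent pair, i.e. a double period.
Phrase 3 begins with different material from phrase 1, making it contrasting.

contrasting double period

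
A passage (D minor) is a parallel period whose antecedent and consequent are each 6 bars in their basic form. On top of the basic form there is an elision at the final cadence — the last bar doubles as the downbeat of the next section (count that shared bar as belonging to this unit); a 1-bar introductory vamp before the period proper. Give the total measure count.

Basic parallel period: 6 + 6 = 12 bars.
12 (basic form) + 1 (introduction) = 13.
The elision shares a bar with the next section but does not change this unit's count.

13 measures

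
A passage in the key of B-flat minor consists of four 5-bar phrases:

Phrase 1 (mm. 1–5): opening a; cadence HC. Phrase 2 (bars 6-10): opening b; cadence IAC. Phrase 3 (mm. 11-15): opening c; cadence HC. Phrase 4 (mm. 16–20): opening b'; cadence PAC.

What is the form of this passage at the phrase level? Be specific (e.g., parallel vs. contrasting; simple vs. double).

contrasting double period

Four phrases in two halves: the first half (bars 1–10) ends with an imperfect authentic cadence, the second (bars 11-20) with a perfect authentic cadence — a large antecedent–consequent pair, i.e. a double period.
Phrase 3 begins with different material from phrase 1, making it contrasting.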